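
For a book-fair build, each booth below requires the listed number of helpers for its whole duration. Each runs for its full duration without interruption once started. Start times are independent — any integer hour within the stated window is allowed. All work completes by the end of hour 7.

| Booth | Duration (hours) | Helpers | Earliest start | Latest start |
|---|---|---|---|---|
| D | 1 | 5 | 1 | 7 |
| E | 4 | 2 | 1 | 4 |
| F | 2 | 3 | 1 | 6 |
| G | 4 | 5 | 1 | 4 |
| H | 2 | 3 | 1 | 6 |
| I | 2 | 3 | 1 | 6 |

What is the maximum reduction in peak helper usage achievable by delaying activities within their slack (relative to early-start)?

13

Early-start peak: h1:21  h2:16  h3:7  h4:7  h5:0  h6:0  h7:0 ⇒ 21.
Leveled (D@1, E@1, F@2, G@4, H@2, I@5): h1:7  h2:8  h3:8  h4:7  h5:8  h6:8  h7:5 ⇒ 8.
Reduction 21 − 8 = 13.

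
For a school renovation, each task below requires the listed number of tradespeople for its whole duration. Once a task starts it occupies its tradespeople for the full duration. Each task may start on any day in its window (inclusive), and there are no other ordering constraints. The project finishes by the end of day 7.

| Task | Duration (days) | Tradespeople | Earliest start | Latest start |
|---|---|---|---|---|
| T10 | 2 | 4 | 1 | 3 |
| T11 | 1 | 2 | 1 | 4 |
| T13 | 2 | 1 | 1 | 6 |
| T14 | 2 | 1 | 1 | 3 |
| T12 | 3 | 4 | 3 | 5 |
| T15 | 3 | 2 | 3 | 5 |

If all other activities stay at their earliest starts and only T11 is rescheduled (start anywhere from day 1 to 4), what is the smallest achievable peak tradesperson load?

8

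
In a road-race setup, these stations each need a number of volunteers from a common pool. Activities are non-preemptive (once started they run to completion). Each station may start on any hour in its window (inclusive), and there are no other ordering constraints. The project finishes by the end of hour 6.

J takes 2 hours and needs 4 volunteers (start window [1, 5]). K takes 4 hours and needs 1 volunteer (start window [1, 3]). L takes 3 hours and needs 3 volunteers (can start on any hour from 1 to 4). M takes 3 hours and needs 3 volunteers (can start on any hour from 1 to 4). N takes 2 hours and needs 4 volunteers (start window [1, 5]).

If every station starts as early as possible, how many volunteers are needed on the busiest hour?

Early-start schedule: J@1, K@1, L@1, M@1, N@1.
Load per hour: hour 1: 15, hour 2: 15, hour 3: 7, hour 4: 1, hour 5: 0, hour 6: 0.
Peak is 15.

15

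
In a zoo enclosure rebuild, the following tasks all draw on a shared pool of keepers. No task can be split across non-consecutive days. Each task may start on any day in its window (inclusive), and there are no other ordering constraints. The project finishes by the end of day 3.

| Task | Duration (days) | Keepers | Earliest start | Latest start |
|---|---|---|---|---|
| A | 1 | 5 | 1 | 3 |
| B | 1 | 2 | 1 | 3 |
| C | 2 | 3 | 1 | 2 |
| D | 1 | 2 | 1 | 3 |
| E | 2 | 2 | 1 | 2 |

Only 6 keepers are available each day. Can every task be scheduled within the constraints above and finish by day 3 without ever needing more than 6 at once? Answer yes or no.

no

Total keeper-days = 19; over 3 days the average is 19/3 > 6, so some day must exceed 6.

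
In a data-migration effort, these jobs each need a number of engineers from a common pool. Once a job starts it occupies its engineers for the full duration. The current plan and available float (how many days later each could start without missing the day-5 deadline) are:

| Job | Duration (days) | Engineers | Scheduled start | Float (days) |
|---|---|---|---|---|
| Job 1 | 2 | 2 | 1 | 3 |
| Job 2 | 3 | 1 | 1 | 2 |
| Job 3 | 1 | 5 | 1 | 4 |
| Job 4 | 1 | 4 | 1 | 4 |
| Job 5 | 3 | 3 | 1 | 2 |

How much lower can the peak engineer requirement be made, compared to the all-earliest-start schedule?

Early-start peak: d1:15  d2:6  d3:4  d4:0  d5:0 ⇒ 15.
Leveled (Job 1@1, Job 2@1, Job 3@4, Job 4@5, Job 5@1): d1:6  d2:6  d3:4  d4:5  d5:4 ⇒ 6.
Reduction 15 − 6 = 9.

9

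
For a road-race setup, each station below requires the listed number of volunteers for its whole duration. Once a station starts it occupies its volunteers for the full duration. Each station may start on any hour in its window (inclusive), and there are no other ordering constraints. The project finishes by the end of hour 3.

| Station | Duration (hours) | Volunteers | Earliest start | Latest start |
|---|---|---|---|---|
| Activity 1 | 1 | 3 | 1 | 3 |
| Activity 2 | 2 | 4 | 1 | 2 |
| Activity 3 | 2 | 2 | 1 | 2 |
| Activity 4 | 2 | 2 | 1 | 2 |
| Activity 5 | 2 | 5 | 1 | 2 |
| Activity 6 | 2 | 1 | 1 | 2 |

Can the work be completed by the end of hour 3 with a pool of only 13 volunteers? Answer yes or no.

The minimum achievable peak is 14; 13 < 14, so no feasible schedule stays within the cap.

no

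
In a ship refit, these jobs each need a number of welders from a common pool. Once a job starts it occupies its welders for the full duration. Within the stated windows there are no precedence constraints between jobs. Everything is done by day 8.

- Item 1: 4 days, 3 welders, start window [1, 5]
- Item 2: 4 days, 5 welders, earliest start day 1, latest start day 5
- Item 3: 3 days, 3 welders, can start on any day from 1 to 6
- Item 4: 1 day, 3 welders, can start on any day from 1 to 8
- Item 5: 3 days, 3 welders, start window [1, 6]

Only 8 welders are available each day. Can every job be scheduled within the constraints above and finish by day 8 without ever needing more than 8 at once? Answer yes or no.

yes

Schedule Item 1@1, Item 2@1, Item 3@5, Item 4@5, Item 5@6: d1:8  d2:8  d3:8  d4:8  d5:6  d6:6  d7:6  d8:3 — peak 8 ≤ 8.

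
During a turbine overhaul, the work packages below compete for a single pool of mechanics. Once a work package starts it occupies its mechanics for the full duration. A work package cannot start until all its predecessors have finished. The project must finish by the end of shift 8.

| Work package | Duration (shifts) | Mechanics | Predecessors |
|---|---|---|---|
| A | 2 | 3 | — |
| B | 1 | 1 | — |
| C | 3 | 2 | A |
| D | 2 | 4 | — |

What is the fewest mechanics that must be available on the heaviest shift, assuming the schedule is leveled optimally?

4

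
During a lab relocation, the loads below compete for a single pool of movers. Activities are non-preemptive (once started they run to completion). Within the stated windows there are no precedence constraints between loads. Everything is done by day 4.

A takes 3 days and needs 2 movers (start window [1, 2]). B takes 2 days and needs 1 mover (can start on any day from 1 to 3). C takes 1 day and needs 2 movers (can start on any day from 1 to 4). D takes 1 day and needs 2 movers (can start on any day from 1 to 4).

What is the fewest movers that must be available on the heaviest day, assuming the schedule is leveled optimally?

Early-start (A@1, B@1, C@1, D@1) gives peak 7: d1:7  d2:3  d3:2  d4:0.
Shift C→3, D→4.
Schedule A@1, B@1, C@3, D@4: d1:3  d2:3  d3:4  d4:2 — peak 4.

4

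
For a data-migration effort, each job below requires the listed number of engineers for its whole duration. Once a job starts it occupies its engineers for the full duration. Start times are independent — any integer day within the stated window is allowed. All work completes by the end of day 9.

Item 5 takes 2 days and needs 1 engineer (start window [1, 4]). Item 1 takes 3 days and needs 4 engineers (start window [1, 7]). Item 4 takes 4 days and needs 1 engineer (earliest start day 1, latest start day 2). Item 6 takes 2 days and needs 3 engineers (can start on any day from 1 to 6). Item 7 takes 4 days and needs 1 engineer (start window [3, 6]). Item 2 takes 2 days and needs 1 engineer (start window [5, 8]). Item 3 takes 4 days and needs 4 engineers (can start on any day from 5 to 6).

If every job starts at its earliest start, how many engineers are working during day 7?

4

At early start, day 7 has: Item 3.
Demand: 4 = 4.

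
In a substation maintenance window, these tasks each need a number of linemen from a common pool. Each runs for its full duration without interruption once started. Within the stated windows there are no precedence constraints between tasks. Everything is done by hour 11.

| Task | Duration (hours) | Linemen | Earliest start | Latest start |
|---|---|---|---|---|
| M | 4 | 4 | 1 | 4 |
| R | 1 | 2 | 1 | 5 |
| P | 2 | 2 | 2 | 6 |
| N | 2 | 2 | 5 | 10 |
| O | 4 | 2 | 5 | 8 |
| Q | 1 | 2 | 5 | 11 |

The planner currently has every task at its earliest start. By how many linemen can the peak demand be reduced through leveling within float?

2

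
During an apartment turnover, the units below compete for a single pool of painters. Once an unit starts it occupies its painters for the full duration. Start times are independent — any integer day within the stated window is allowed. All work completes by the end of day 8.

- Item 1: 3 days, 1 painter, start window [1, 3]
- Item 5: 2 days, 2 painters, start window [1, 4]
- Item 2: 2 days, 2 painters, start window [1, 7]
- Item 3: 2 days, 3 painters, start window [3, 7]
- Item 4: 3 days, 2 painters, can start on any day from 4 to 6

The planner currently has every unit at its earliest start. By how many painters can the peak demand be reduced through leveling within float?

Early-start peak: d1:5  d2:5  d3:4  d4:5  d5:2  d6:2  d7:0  d8:0 ⇒ 5.
Leveled (Item 1@1, Item 5@1, Item 2@3, Item 3@7, Item 4@4): d1:3  d2:3  d3:3  d4:4  d5:2  d6:2  d7:3  d8:3 ⇒ 4.
Reduction 5 − 4 = 1.

1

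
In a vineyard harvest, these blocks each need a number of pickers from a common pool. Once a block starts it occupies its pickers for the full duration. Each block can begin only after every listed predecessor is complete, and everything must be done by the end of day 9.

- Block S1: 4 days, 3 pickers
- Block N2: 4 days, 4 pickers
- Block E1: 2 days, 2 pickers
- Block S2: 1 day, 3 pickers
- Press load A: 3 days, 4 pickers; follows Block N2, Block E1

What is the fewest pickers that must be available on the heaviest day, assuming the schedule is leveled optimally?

7

Early-start (Block S1@1, Block N2@1, Block E1@1, Block S2@1, Press load A@5) gives peak 12: d1:12  d2:9  d3:7  d4:7  d5:4  d6:4  d7:4  d8:0  d9:0.
Shift Block E1→5, Block S2→5, Press load A→7.
Schedule Block S1@1, Block N2@1, Block E1@5, Block S2@5, Press load A@7: d1:7  d2:7  d3:7  d4:7  d5:5  d6:2  d7:4  d8:4  d9:4 — peak 7.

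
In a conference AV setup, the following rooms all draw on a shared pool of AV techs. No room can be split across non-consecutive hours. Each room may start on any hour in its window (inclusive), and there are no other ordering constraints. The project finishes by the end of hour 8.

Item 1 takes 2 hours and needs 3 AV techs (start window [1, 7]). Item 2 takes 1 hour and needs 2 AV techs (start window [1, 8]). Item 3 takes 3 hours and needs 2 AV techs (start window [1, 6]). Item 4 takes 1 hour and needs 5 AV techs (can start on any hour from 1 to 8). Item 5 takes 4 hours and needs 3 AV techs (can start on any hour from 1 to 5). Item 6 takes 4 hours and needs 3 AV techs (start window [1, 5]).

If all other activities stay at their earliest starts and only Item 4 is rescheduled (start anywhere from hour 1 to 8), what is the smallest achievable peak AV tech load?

13

Item 4@1: h1:18  h2:11  h3:8  h4:6  h5:0  h6:0  h7:0  h8:0 → peak 18
Item 4@2: h1:13  h2:16  h3:8  h4:6  h5:0  h6:0  h7:0  h8:0 → peak 16
Item 4@3: h1:13  h2:11  h3:13  h4:6  h5:0  h6:0  h7:0  h8:0 → peak 13
Item 4@4: h1:13  h2:11  h3:8  h4:11  h5:0  h6:0  h7:0  h8:0 → peak 13
Item 4@5: h1:13  h2:11  h3:8  h4:6  h5:5  h6:0  h7:0  h8:0 → peak 13
Item 4@6: h1:13  h2:11  h3:8  h4:6  h5:0  h6:5  h7:0  h8:0 → peak 13
Item 4@7: h1:13  h2:11  h3:8  h4:6  h5:0  h6:0  h7:5  h8:0 → peak 13
Item 4@8: h1:13  h2:11  h3:8  h4:6  h5:0  h6:0  h7:0  h8:5 → peak 13
Best is Item 4@3, peak 13.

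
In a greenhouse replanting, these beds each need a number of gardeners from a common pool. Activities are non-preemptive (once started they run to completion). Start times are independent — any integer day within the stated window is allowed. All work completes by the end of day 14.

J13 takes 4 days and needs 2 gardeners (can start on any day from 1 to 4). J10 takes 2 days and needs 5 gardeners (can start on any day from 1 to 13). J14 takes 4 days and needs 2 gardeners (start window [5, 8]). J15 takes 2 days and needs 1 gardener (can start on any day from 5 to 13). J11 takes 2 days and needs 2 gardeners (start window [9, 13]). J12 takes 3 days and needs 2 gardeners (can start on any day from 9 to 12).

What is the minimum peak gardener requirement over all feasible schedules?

5

Early-start (J13@1, J10@1, J14@5, J15@5, J11@9, J12@9) gives peak 7: d1:7  d2:7  d3:2  d4:2  d5:3  d6:3  d7:2  d8:2  d9:4  d10:4  d11:2  d12:0  d13:0  d14:0.
Shift J10→5, J14→7, J15→7, J12→11.
Schedule J13@1, J10@5, J14@7, J15@7, J11@9, J12@11: d1:2  d2:2  d3:2  d4:2  d5:5  d6:5  d7:3  d8:3  d9:4  d10:4  d11:2  d12:2  d13:2  d14:0 — peak 5.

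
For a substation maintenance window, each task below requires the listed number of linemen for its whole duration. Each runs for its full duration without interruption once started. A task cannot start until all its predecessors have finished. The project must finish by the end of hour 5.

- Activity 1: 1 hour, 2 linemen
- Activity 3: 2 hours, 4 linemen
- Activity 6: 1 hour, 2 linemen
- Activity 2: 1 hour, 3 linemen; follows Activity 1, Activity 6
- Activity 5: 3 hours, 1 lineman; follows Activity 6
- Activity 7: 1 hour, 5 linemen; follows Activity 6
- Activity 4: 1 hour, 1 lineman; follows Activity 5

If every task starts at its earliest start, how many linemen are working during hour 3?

1

At early start, hour 3 has: Activity 5.
Demand: 1 = 1.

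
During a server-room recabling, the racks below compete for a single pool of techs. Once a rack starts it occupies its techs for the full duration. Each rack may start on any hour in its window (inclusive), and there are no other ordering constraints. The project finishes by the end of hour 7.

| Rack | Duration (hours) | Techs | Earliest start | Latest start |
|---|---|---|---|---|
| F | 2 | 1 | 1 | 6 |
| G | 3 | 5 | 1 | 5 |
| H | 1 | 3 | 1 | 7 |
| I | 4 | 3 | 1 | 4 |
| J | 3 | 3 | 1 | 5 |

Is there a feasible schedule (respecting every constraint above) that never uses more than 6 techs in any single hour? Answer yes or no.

Schedule F@1, G@1, H@4, I@4, J@5: h1:6  h2:6  h3:5  h4:6  h5:6  h6:6  h7:6 — peak 6 ≤ 6.

yes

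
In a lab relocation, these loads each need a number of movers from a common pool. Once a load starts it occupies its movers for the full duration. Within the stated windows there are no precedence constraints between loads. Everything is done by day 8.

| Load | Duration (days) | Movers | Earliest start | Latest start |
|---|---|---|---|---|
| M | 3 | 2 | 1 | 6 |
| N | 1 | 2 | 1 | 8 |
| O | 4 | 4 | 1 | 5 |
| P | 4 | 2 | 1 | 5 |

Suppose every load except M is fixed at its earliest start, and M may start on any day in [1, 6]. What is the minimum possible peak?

8

M@1: d1:10  d2:8  d3:8  d4:6  d5:0  d6:0  d7:0  d8:0 → peak 10
M@2: d1:8  d2:8  d3:8  d4:8  d5:0  d6:0  d7:0  d8:0 → peak 8
M@3: d1:8  d2:6  d3:8  d4:8  d5:2  d6:0  d7:0  d8:0 → peak 8
M@4: d1:8  d2:6  d3:6  d4:8  d5:2  d6:2  d7:0  d8:0 → peak 8
M@5: d1:8  d2:6  d3:6  d4:6  d5:2  d6:2  d7:2  d8:0 → peak 8
M@6: d1:8  d2:6  d3:6  d4:6  d5:0  d6:2  d7:2  d8:2 → peak 8
Best is M@2, peak 8.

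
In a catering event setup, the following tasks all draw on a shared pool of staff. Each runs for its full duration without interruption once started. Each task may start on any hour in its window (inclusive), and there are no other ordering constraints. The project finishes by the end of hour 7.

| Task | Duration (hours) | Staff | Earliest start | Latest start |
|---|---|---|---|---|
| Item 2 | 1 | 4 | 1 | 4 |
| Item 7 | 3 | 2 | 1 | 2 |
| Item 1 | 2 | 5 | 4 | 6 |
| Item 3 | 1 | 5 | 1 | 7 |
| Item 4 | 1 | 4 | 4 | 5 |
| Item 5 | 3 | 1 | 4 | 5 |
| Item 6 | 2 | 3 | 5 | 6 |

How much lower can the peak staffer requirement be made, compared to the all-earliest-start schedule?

2

Early-start peak: h1:11  h2:2  h3:2  h4:10  h5:9  h6:4  h7:0 ⇒ 11.
Leveled (Item 2@1, Item 7@1, Item 1@4, Item 3@2, Item 4@4, Item 5@5, Item 6@5): h1:6  h2:7  h3:2  h4:9  h5:9  h6:4  h7:1 ⇒ 9.
Reduction 11 − 9 = 2.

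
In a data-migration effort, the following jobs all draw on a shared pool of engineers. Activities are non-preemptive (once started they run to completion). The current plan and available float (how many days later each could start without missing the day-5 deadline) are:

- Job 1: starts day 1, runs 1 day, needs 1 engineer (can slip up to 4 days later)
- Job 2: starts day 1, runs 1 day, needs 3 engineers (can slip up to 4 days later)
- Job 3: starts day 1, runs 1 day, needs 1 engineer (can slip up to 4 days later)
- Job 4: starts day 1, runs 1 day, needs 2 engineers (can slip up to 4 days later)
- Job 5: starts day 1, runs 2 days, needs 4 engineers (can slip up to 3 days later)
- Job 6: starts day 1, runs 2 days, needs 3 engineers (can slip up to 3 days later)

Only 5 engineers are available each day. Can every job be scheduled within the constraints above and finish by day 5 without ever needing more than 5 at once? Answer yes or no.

Schedule Job 1@1, Job 2@1, Job 3@1, Job 4@2, Job 5@4, Job 6@2: d1:5  d2:5  d3:3  d4:4  d5:4 — peak 5 ≤ 5.

yes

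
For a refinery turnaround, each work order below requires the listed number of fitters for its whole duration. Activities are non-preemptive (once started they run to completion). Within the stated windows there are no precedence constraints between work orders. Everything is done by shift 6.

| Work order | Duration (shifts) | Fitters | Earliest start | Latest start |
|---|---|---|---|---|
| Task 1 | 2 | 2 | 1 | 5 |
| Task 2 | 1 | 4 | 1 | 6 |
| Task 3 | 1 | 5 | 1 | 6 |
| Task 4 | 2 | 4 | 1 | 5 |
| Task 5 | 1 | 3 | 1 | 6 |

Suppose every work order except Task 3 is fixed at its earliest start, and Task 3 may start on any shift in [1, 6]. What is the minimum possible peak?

Task 3@1: s1:18  s2:6  s3:0  s4:0  s5:0  s6:0 → peak 18
Task 3@2: s1:13  s2:11  s3:0  s4:0  s5:0  s6:0 → peak 13
Task 3@3: s1:13  s2:6  s3:5  s4:0  s5:0  s6:0 → peak 13
Task 3@4: s1:13  s2:6  s3:0  s4:5  s5:0  s6:0 → peak 13
Task 3@5: s1:13  s2:6  s3:0  s4:0  s5:5  s6:0 → peak 13
Task 3@6: s1:13  s2:6  s3:0  s4:0  s5:0  s6:5 → peak 13
Best is Task 3@2, peak 13.

13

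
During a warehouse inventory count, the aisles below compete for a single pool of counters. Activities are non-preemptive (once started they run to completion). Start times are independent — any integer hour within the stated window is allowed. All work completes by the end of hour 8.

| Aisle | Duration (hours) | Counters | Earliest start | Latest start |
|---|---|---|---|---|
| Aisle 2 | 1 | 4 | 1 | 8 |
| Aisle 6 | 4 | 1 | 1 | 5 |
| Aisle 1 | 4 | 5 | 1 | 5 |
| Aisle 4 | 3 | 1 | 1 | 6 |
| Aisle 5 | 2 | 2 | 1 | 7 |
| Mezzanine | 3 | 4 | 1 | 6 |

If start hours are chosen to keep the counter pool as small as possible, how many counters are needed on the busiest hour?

7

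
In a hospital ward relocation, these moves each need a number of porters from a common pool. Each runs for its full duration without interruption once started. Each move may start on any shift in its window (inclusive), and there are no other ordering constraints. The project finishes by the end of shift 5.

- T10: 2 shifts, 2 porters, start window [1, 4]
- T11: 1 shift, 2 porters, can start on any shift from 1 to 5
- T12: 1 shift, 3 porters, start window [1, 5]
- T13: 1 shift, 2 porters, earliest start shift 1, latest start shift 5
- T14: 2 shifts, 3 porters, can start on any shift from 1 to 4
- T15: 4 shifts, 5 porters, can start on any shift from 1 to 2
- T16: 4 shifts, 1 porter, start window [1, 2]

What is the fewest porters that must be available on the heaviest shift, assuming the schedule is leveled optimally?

9

Early-start (T10@1, T11@1, T12@1, T13@1, T14@1, T15@1, T16@1) gives peak 18: s1:18  s2:11  s3:6  s4:6  s5:0.
Shift T14→3, T15→2, T16→2.
Schedule T10@1, T11@1, T12@1, T13@1, T14@3, T15@2, T16@2: s1:9  s2:8  s3:9  s4:9  s5:6 — peak 9.
Total porter-shifts = 41 over 5 shifts ⇒ peak ≥ ⌈41/5⌉ = 9, so 9 is optimal.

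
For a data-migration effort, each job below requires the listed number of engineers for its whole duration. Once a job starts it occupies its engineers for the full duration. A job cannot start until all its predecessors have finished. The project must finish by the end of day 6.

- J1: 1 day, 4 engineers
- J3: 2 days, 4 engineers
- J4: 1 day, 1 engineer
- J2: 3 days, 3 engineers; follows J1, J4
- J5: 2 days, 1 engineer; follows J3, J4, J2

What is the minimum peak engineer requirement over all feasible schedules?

Early-start (J1@1, J3@1, J4@1, J2@2, J5@5) gives peak 9: d1:9  d2:7  d3:3  d4:3  d5:1  d6:1.
Shift J3→2.
Schedule J1@1, J3@2, J4@1, J2@2, J5@5: d1:5  d2:7  d3:7  d4:3  d5:1  d6:1 — peak 7.
No arrangement of the 3 feasible schedules does better.

7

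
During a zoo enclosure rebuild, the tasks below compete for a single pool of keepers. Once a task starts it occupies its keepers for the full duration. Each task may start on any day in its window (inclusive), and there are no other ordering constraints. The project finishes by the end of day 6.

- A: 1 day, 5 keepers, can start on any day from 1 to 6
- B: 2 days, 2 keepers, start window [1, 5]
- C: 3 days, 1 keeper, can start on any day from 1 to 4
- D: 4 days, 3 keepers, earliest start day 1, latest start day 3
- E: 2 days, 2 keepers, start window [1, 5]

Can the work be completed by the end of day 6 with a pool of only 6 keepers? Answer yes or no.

Schedule A@1, B@2, C@1, D@2, E@4: d1:6  d2:6  d3:6  d4:5  d5:5  d6:0 — peak 6 ≤ 6.

yes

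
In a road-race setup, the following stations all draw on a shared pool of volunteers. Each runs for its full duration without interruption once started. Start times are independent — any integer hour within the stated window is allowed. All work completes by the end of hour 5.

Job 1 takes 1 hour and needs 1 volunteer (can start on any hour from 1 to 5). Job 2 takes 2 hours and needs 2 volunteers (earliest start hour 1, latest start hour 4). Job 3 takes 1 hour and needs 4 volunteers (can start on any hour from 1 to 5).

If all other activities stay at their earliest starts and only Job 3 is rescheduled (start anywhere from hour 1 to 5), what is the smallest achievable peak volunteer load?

Job 3@1: h1:7  h2:2  h3:0  h4:0  h5:0 → peak 7
Job 3@2: h1:3  h2:6  h3:0  h4:0  h5:0 → peak 6
Job 3@3: h1:3  h2:2  h3:4  h4:0  h5:0 → peak 4
Job 3@4: h1:3  h2:2  h3:0  h4:4  h5:0 → peak 4
Job 3@5: h1:3  h2:2  h3:0  h4:0  h5:4 → peak 4
Best is Job 3@3, peak 4.

4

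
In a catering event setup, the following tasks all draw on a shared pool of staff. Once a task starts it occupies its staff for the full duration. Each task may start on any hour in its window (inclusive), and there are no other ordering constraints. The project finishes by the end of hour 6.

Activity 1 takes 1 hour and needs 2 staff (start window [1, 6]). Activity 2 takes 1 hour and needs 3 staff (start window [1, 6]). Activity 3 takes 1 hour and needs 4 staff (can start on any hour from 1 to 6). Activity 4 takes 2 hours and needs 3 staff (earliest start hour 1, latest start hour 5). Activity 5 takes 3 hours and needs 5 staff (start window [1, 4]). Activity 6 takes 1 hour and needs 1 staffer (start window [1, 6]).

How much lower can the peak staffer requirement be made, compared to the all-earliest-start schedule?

12

Early-start peak: h1:18  h2:8  h3:5  h4:0  h5:0  h6:0 ⇒ 18.
Leveled (Activity 1@1, Activity 2@2, Activity 3@1, Activity 4@2, Activity 5@4, Activity 6@3): h1:6  h2:6  h3:4  h4:5  h5:5  h6:5 ⇒ 6.
Reduction 18 − 6 = 12.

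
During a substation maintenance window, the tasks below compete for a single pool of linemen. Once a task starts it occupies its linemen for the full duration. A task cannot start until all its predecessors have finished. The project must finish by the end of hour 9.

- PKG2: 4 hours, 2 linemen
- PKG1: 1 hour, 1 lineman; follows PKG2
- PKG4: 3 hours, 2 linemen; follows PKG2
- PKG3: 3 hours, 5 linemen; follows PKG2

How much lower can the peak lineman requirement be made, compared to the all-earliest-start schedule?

1

Early-start peak: h1:2  h2:2  h3:2  h4:2  h5:8  h6:7  h7:7  h8:0  h9:0 ⇒ 8.
Leveled (PKG2@1, PKG1@5, PKG4@5, PKG3@6): h1:2  h2:2  h3:2  h4:2  h5:3  h6:7  h7:7  h8:5  h9:0 ⇒ 7.
Reduction 8 − 7 = 1.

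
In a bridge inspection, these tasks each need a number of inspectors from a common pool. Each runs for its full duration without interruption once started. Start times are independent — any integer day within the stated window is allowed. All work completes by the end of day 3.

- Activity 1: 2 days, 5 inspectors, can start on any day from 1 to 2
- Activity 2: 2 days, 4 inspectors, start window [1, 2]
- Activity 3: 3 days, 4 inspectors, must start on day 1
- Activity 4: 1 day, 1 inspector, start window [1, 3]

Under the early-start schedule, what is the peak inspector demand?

14

Early-start schedule: Activity 1@1, Activity 2@1, Activity 3@1, Activity 4@1.
Load per day: day 1: 14, day 2: 13, day 3: 4.
Peak is 14.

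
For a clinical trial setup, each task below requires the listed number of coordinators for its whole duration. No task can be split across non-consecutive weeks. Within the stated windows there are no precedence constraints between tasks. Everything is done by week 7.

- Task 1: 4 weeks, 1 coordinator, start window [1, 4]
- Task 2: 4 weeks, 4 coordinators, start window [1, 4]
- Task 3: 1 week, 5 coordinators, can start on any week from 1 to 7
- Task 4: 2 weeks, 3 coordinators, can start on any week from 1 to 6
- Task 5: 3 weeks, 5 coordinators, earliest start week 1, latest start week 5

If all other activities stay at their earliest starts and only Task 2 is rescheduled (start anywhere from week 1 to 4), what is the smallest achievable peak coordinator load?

14

Task 2@1: w1:18  w2:13  w3:10  w4:5  w5:0  w6:0  w7:0 → peak 18
Task 2@2: w1:14  w2:13  w3:10  w4:5  w5:4  w6:0  w7:0 → peak 14
Task 2@3: w1:14  w2:9  w3:10  w4:5  w5:4  w6:4  w7:0 → peak 14
Task 2@4: w1:14  w2:9  w3:6  w4:5  w5:4  w6:4  w7:4 → peak 14
Best is Task 2@2, peak 14.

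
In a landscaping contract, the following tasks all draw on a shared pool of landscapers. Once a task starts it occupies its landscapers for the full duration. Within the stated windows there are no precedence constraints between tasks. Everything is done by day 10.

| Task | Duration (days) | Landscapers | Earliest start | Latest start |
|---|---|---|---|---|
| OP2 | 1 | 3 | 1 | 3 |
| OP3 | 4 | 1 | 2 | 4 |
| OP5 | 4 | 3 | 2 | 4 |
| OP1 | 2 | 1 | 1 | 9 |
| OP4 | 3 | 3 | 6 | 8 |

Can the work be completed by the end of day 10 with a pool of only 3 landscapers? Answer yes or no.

no

The minimum achievable peak is 4; 3 < 4, so no feasible schedule stays within the cap.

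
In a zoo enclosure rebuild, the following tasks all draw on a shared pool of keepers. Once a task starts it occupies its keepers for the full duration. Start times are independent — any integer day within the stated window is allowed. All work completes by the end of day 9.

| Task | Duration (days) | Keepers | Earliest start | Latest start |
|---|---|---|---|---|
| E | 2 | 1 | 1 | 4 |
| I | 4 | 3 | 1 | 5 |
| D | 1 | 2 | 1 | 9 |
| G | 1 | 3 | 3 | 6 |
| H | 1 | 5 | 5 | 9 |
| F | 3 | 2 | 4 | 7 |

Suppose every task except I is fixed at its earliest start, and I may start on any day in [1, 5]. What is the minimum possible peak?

I@1: d1:6  d2:4  d3:6  d4:5  d5:7  d6:2  d7:0  d8:0  d9:0 → peak 7
I@2: d1:3  d2:4  d3:6  d4:5  d5:10  d6:2  d7:0  d8:0  d9:0 → peak 10
I@3: d1:3  d2:1  d3:6  d4:5  d5:10  d6:5  d7:0  d8:0  d9:0 → peak 10
I@4: d1:3  d2:1  d3:3  d4:5  d5:10  d6:5  d7:3  d8:0  d9:0 → peak 10
I@5: d1:3  d2:1  d3:3  d4:2  d5:10  d6:5  d7:3  d8:3  d9:0 → peak 10
Best is I@1, peak 7.

7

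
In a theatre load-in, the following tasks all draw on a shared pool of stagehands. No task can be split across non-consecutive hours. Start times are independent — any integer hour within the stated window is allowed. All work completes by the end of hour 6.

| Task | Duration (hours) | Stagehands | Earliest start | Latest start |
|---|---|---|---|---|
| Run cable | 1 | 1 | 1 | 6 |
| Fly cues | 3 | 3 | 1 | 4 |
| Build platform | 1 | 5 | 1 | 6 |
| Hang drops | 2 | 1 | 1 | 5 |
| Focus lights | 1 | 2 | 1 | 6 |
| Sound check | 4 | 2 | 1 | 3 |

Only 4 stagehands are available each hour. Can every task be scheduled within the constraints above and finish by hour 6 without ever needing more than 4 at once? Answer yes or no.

Total stagehand-hours = 27; over 6 hours the average is 27/6 > 4, so some hour must exceed 4.

no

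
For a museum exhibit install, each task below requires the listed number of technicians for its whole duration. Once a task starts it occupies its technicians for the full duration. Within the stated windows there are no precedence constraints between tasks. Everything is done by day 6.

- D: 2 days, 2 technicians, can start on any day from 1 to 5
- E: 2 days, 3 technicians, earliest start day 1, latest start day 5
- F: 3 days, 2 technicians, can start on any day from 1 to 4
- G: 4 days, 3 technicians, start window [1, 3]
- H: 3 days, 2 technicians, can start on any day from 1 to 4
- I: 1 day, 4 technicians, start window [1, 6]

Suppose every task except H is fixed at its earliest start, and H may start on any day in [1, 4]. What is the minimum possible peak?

H@1: d1:16  d2:12  d3:7  d4:3  d5:0  d6:0 → peak 16
H@2: d1:14  d2:12  d3:7  d4:5  d5:0  d6:0 → peak 14
H@3: d1:14  d2:10  d3:7  d4:5  d5:2  d6:0 → peak 14
H@4: d1:14  d2:10  d3:5  d4:5  d5:2  d6:2 → peak 14
Best is H@2, peak 14.

14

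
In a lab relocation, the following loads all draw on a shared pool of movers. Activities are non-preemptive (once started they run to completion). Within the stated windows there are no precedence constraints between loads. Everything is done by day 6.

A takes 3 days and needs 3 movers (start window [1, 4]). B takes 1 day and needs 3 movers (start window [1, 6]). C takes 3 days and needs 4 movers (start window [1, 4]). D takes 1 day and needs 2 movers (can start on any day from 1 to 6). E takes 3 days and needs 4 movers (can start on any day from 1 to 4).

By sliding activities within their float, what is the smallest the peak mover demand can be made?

7

Early-start (A@1, B@1, C@1, D@1, E@1) gives peak 16: d1:16  d2:11  d3:11  d4:0  d5:0  d6:0.
Shift B→4, D→5, E→4.
Schedule A@1, B@4, C@1, D@5, E@4: d1:7  d2:7  d3:7  d4:7  d5:6  d6:4 — peak 7.
Total mover-days = 38 over 6 days ⇒ peak ≥ ⌈38/6⌉ = 7, so 7 is optimal.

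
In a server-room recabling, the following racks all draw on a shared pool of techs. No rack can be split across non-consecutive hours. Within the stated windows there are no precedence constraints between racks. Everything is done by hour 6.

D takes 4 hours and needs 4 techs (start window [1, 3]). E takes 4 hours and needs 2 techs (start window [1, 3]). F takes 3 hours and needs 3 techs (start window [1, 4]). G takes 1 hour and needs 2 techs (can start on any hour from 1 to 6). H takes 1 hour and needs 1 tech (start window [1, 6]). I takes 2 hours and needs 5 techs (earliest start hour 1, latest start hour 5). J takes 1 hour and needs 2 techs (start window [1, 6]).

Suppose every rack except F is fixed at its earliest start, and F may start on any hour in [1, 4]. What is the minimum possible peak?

F@1: h1:19  h2:14  h3:9  h4:6  h5:0  h6:0 → peak 19
F@2: h1:16  h2:14  h3:9  h4:9  h5:0  h6:0 → peak 16
F@3: h1:16  h2:11  h3:9  h4:9  h5:3  h6:0 → peak 16
F@4: h1:16  h2:11  h3:6  h4:9  h5:3  h6:3 → peak 16
Best is F@2, peak 16.

16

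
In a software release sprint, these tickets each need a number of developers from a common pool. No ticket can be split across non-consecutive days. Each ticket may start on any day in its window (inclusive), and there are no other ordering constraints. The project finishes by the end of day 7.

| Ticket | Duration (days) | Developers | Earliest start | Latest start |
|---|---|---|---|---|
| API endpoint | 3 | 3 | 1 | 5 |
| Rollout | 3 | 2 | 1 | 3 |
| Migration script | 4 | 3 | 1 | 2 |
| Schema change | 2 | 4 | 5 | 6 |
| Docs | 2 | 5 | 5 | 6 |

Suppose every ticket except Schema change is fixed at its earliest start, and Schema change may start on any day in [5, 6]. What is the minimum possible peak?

Schema change@5: d1:8  d2:8  d3:8  d4:3  d5:9  d6:9  d7:0 → peak 9
Schema change@6: d1:8  d2:8  d3:8  d4:3  d5:5  d6:9  d7:4 → peak 9
Best is Schema change@5, peak 9.

9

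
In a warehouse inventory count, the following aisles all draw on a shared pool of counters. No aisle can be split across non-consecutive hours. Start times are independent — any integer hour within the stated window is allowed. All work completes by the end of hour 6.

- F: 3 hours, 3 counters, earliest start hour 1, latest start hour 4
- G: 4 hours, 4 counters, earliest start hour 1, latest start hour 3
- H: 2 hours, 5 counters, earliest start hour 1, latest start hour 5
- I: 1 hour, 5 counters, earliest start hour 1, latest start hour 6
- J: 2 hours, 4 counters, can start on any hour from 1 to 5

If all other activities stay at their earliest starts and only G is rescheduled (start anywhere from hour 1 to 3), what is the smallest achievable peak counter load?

17

G@1: h1:21  h2:16  h3:7  h4:4  h5:0  h6:0 → peak 21
G@2: h1:17  h2:16  h3:7  h4:4  h5:4  h6:0 → peak 17
G@3: h1:17  h2:12  h3:7  h4:4  h5:4  h6:4 → peak 17
Best is G@2, peak 17.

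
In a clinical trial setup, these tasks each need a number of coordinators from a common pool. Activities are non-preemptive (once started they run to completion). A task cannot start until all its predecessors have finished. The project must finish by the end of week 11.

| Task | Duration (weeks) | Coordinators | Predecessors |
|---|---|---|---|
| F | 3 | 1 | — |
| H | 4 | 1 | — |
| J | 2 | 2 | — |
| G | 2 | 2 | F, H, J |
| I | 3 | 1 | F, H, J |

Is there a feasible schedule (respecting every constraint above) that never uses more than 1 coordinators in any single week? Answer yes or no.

Total coordinator-weeks = 18; over 11 weeks the average is 18/11 > 1, so some week must exceed 1.

no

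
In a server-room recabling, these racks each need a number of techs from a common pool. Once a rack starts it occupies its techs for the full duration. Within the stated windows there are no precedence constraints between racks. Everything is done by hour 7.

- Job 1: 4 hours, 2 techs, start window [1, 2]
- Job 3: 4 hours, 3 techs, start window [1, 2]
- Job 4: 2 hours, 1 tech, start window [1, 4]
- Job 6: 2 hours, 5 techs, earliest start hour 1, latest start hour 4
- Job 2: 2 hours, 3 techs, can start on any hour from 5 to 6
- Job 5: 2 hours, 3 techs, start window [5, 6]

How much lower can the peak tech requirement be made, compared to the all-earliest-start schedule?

Early-start peak: h1:11  h2:11  h3:5  h4:5  h5:6  h6:6  h7:0 ⇒ 11.
Leveled (Job 1@1, Job 3@1, Job 4@1, Job 6@3, Job 2@5, Job 5@5): h1:6  h2:6  h3:10  h4:10  h5:6  h6:6  h7:0 ⇒ 10.
Reduction 11 − 10 = 1.

1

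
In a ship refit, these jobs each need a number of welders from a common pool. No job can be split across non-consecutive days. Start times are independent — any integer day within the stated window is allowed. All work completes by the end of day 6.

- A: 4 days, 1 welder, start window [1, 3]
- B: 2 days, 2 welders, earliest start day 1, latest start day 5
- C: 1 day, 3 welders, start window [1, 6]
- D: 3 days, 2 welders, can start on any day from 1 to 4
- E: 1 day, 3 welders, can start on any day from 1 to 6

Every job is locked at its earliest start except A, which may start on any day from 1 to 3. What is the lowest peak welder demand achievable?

A@1: d1:11  d2:5  d3:3  d4:1  d5:0  d6:0 → peak 11
A@2: d1:10  d2:5  d3:3  d4:1  d5:1  d6:0 → peak 10
A@3: d1:10  d2:4  d3:3  d4:1  d5:1  d6:1 → peak 10
Best is A@2, peak 10.

10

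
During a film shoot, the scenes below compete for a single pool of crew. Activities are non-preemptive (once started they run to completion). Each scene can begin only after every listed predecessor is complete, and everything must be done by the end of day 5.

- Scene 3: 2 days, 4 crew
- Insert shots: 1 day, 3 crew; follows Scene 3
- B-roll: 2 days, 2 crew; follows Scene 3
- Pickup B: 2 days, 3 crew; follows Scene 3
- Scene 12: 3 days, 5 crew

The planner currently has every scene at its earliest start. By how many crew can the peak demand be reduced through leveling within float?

Early-start peak: d1:9  d2:9  d3:13  d4:5  d5:0 ⇒ 13.
Leveled (Scene 3@1, Insert shots@3, B-roll@4, Pickup B@4, Scene 12@1): d1:9  d2:9  d3:8  d4:5  d5:5 ⇒ 9.
Reduction 13 − 9 = 4.

4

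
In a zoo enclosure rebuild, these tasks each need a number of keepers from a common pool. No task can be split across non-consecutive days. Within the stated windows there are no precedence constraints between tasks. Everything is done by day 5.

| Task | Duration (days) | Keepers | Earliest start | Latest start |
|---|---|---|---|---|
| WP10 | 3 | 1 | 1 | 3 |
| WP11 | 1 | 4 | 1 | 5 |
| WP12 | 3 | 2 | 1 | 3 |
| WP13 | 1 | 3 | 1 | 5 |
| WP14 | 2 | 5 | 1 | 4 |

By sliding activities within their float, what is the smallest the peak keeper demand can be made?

6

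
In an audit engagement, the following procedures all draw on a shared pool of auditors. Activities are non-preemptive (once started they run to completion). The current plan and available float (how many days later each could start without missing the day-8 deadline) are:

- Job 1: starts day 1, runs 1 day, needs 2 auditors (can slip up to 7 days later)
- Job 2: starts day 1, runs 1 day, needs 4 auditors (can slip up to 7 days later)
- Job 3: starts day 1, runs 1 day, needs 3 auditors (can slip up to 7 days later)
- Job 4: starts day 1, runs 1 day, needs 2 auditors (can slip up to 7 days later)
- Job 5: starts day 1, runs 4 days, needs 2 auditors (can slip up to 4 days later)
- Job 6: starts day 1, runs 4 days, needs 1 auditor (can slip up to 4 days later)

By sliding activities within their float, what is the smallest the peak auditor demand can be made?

4

Early-start (Job 1@1, Job 2@1, Job 3@1, Job 4@1, Job 5@1, Job 6@1) gives peak 14: d1:14  d2:3  d3:3  d4:3  d5:0  d6:0  d7:0  d8:0.
Shift Job 2→2, Job 3→3, Job 5→4, Job 6→3.
Schedule Job 1@1, Job 2@2, Job 3@3, Job 4@1, Job 5@4, Job 6@3: d1:4  d2:4  d3:4  d4:3  d5:3  d6:3  d7:2  d8:0 — peak 4.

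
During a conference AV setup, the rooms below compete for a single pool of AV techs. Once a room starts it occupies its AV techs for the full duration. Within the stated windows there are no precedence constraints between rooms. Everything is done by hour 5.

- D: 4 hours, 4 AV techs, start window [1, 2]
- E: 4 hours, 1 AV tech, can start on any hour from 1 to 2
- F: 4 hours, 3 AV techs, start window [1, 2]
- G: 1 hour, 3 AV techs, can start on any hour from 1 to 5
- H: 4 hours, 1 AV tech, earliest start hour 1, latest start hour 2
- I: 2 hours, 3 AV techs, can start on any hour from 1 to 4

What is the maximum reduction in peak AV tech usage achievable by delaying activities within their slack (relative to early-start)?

Early-start peak: h1:15  h2:12  h3:9  h4:9  h5:0 ⇒ 15.
Leveled (D@1, E@1, F@1, G@1, H@1, I@2): h1:12  h2:12  h3:12  h4:9  h5:0 ⇒ 12.
Reduction 15 − 12 = 3.

3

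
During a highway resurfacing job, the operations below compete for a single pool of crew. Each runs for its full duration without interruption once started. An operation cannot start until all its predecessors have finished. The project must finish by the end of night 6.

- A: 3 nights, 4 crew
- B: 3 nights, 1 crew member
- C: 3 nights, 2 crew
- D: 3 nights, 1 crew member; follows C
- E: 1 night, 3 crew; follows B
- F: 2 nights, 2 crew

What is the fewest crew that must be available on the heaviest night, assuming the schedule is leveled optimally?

7

Early-start (A@1, B@1, C@1, D@4, E@4, F@1) gives peak 9: n1:9  n2:9  n3:7  n4:4  n5:1  n6:1.
Shift F→4.
Schedule A@1, B@1, C@1, D@4, E@4, F@4: n1:7  n2:7  n3:7  n4:6  n5:3  n6:1 — peak 7.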